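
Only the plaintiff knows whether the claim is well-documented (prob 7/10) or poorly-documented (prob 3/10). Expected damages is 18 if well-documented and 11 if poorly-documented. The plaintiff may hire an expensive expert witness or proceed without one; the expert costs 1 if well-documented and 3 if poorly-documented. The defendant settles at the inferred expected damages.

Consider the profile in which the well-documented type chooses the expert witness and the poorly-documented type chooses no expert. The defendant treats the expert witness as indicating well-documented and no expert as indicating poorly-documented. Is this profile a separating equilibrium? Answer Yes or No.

Under these beliefs, the expert witness earns settlement 18 and no expert earns settlement 11.
well-documented: the expert witness nets 18 − 1 = 17; no expert nets 11. well-documented prefers the expert witness.
poorly-documented: the expert witness nets 18 − 3 = 15; no expert nets 11. poorly-documented would deviate to the expert witness.
poorly-documented has a profitable deviation, so the profile is not an equilibrium.

No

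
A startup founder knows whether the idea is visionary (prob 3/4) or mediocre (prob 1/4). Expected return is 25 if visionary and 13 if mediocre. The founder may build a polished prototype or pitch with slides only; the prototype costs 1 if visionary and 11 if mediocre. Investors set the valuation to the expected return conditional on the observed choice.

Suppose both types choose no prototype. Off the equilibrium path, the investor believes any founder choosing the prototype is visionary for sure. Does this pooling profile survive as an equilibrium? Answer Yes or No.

On path, the investor holds the prior and pays 3/4·25 + 1/4·13 = 22. Off path (the prototype), believing visionary, it pays 25.
visionary: no prototype nets 22; the prototype nets 25 − 1 = 24. visionary would deviate.
mediocre: no prototype nets 22; the prototype nets 25 − 11 = 14. mediocre stays.
A type deviates, so pooling fails.

No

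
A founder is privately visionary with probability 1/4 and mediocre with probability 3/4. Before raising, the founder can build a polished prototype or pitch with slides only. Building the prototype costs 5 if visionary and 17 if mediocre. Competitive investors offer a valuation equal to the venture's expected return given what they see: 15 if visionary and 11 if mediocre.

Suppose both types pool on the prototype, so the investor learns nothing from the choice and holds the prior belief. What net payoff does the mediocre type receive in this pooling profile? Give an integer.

Pooled valuation = 1/4·15 + 3/4·11 = 12.
mediocre pays cost 17 for the prototype, so net payoff = 12 − 17 = -5.

-5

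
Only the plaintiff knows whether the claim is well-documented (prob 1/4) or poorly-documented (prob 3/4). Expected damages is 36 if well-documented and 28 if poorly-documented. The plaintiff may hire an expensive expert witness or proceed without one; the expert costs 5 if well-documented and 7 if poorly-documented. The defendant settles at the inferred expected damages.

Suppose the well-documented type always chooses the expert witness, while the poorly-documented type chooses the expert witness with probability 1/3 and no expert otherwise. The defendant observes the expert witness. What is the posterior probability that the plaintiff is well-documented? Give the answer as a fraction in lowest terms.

1/2

P(the expert witness) = (1/4)·1 + (3/4)·(1/3) = 1/2.
By Bayes' rule, P(well-documented | the expert witness) = (1/4) / (1/2) = 1/2.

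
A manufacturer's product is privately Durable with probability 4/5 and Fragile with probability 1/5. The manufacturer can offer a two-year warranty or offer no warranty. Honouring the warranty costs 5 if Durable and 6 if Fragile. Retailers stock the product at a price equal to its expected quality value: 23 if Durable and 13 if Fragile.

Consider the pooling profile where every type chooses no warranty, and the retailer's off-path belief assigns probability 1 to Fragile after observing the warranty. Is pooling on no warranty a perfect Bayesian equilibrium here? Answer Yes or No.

Yes

On path, the retailer holds the prior and pays 4/5·23 + 1/5·13 = 21. Off path (the warranty), believing Fragile, it pays 13.
Durable: no warranty nets 21; the warranty nets 13 − 5 = 8. Durable stays.
Fragile: no warranty nets 21; the warranty nets 13 − 6 = 7. Fragile stays.
No type deviates, so pooling is sustained.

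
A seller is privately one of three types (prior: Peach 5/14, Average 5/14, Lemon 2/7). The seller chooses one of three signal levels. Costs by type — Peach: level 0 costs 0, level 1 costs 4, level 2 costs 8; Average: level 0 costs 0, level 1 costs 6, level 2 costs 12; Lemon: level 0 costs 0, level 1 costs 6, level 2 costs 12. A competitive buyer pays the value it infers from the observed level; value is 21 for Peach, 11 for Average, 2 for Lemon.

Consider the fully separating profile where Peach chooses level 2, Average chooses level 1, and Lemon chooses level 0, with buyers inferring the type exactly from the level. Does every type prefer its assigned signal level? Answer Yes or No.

Separating prices: level 2 → 21, level 1 → 11, level 0 → 2.
Peach (assigned level 2): level 0: 2 − 0 = 2; level 1: 11 − 4 = 7; level 2: 21 − 8 = 13. Peach stays.
Average (assigned level 1): level 0: 2 − 0 = 2; level 1: 11 − 6 = 5; level 2: 21 − 12 = 9. Average prefers level 2.
Lemon (assigned level 0): level 0: 2 − 0 = 2; level 1: 11 − 6 = 5; level 2: 21 − 12 = 9. Lemon prefers level 2.
At least one type deviates; the separating profile fails.

No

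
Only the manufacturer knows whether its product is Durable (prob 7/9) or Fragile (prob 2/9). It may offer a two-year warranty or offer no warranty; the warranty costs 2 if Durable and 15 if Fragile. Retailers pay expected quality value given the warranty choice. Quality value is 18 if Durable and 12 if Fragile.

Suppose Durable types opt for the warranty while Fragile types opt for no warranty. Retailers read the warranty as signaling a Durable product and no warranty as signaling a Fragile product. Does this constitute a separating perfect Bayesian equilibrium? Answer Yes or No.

Yes

Under these beliefs, the warranty earns price 18 and no warranty earns price 12.
Durable: the warranty nets 18 − 2 = 16; no warranty nets 12. Durable prefers the warranty.
Fragile: the warranty nets 18 − 15 = 3; no warranty nets 12. Fragile prefers no warranty.
Neither type deviates, so the separating profile is an equilibrium.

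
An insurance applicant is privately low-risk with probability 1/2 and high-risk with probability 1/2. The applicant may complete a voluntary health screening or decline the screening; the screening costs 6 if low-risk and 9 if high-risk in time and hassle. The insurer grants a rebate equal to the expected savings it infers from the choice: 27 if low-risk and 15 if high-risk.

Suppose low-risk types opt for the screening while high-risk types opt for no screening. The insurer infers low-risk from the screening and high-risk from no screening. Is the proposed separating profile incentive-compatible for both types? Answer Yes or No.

Under these beliefs, the screening earns rebate 27 and no screening earns rebate 15.
low-risk: the screening nets 27 − 6 = 21; no screening nets 15. low-risk prefers the screening.
high-risk: the screening nets 27 − 9 = 18; no screening nets 15. high-risk would deviate to the screening.
high-risk has a profitable deviation, so the profile is not an equilibrium.

No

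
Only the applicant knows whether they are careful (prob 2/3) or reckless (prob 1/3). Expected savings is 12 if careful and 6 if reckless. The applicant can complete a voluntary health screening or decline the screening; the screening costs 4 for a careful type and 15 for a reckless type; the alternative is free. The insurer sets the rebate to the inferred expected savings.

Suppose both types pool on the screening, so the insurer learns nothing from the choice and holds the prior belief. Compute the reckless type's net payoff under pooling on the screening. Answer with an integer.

-5

Pooled rebate = 2/3·12 + 1/3·6 = 10.
reckless pays cost 15 for the screening, so net payoff = 10 − 15 = -5.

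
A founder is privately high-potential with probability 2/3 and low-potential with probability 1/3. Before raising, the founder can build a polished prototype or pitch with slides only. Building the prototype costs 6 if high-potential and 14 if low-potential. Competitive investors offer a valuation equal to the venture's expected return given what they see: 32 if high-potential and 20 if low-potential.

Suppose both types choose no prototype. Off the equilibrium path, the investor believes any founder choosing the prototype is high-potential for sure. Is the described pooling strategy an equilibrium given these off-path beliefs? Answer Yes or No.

On path, the investor holds the prior and pays 2/3·32 + 1/3·20 = 28. Off path (the prototype), believing high-potential, it pays 32.
high-potential: no prototype nets 28; the prototype nets 32 − 6 = 26. high-potential stays.
low-potential: no prototype nets 28; the prototype nets 32 − 14 = 18. low-potential stays.
No type deviates, so pooling is sustained.

Yes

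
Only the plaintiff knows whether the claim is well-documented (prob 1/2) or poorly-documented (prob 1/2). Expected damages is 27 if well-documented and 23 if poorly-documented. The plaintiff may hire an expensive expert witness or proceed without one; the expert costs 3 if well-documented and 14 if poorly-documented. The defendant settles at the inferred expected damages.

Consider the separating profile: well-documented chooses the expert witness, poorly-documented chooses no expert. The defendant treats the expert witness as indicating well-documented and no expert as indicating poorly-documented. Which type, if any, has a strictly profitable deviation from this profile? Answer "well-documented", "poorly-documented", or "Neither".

Neither

The expert witness pays 27; no expert pays 23.
well-documented: assigned the expert witness, nets 27 − 3 = 24; deviating to no expert nets 23.
poorly-documented: assigned no expert, nets 23; deviating to the expert witness nets 27 − 14 = 13.
Both types strictly prefer their assigned action; no profitable deviation.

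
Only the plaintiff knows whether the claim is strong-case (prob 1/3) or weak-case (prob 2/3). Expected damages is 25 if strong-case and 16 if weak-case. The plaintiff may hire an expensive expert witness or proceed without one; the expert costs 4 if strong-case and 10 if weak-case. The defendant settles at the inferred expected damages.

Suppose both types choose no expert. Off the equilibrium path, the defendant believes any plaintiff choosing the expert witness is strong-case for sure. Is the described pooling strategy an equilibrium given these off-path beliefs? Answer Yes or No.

No

On path, the defendant holds the prior and pays 1/3·25 + 2/3·16 = 19. Off path (the expert witness), believing strong-case, it pays 25.
strong-case: no expert nets 19; the expert witness nets 25 − 4 = 21. strong-case would deviate.
weak-case: no expert nets 19; the expert witness nets 25 − 10 = 15. weak-case stays.
A type deviates, so pooling fails.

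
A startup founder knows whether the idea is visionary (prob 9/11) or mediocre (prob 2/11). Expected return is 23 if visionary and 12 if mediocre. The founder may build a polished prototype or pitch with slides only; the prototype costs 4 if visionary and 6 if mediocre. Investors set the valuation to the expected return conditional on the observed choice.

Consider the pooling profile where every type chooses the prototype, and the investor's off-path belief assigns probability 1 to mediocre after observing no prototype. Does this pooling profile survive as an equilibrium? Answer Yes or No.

On path, the investor holds the prior and pays 9/11·23 + 2/11·12 = 21. Off path (no prototype), believing mediocre, it pays 12.
visionary: the prototype nets 21 − 4 = 17; no prototype nets 12. visionary stays.
mediocre: the prototype nets 21 − 6 = 15; no prototype nets 12. mediocre stays.
No type deviates, so pooling is sustained.

Yes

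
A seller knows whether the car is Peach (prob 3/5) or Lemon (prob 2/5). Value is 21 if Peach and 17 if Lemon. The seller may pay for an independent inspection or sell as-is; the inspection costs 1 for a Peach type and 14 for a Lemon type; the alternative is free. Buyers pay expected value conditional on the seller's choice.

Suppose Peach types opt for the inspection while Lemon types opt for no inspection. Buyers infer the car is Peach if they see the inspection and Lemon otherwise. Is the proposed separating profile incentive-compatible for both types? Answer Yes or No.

Under these beliefs, the inspection earns price 21 and no inspection earns price 17.
Peach: the inspection nets 21 − 1 = 20; no inspection nets 17. Peach prefers the inspection.
Lemon: the inspection nets 21 − 14 = 7; no inspection nets 17. Lemon prefers no inspection.
Neither type deviates, so the separating profile is an equilibrium.

Yes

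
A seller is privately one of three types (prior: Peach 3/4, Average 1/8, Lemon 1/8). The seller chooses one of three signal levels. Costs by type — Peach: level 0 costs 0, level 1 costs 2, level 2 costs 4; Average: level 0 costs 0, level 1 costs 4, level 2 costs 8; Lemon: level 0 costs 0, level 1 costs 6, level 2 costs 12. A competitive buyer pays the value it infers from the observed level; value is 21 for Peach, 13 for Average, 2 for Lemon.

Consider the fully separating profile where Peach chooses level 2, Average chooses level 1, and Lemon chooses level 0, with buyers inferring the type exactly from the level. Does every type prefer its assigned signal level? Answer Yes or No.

Separating prices: level 2 → 21, level 1 → 13, level 0 → 2.
Peach (assigned level 2): level 0: 2 − 0 = 2; level 1: 13 − 2 = 11; level 2: 21 − 4 = 17. Peach stays.
Average (assigned level 1): level 0: 2 − 0 = 2; level 1: 13 − 4 = 9; level 2: 21 − 8 = 13. Average prefers level 2.
Lemon (assigned level 0): level 0: 2 − 0 = 2; level 1: 13 − 6 = 7; level 2: 21 − 12 = 9. Lemon prefers level 2.
At least one type deviates; the separating profile fails.

No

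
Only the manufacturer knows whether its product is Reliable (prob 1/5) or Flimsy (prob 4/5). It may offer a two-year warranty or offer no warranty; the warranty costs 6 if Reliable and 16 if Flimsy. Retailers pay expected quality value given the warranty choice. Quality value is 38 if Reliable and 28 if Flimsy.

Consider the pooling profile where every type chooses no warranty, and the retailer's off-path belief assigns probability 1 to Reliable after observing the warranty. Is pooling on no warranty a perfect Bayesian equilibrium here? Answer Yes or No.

On path, the retailer holds the prior and pays 1/5·38 + 4/5·28 = 30. Off path (the warranty), believing Reliable, it pays 38.
Reliable: no warranty nets 30; the warranty nets 38 − 6 = 32. Reliable would deviate.
Flimsy: no warranty nets 30; the warranty nets 38 − 16 = 22. Flimsy stays.
A type deviates, so pooling fails.

No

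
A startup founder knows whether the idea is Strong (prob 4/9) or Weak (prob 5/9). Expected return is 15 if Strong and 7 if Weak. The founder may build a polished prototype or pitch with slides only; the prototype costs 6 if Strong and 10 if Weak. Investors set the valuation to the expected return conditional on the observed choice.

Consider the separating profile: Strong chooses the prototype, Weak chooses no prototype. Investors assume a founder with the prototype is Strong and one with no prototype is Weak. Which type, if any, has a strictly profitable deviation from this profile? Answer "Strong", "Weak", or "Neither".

Neither

The prototype pays 15; no prototype pays 7.
Strong: assigned the prototype, nets 15 − 6 = 9; deviating to no prototype nets 7.
Weak: assigned no prototype, nets 7; deviating to the prototype nets 15 − 10 = 5.
Both types strictly prefer their assigned action; no profitable deviation.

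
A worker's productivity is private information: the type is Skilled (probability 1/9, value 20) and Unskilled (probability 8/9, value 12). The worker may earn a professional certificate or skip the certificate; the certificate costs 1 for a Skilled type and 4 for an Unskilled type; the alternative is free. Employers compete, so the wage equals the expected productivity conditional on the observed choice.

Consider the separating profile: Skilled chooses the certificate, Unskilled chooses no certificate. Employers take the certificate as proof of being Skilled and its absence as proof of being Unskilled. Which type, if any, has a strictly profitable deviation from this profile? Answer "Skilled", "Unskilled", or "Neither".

Unskilled

The certificate pays 20; no certificate pays 12.
Skilled: assigned the certificate, nets 20 − 1 = 19; deviating to no certificate nets 12.
Unskilled: assigned no certificate, nets 12; deviating to the certificate nets 20 − 4 = 16.
The Unskilled type gains 4 by deviating.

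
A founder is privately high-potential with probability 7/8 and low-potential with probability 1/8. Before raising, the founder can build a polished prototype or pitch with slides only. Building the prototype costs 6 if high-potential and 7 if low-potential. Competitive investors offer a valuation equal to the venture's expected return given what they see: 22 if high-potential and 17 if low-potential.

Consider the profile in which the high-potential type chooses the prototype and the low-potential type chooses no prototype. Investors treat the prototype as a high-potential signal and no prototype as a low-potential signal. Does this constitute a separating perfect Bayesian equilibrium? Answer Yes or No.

No

Under these beliefs, the prototype earns valuation 22 and no prototype earns valuation 17.
high-potential: the prototype nets 22 − 6 = 16; no prototype nets 17. high-potential would deviate to no prototype.
low-potential: the prototype nets 22 − 7 = 15; no prototype nets 17. low-potential prefers no prototype.
high-potential has a profitable deviation, so the profile is not an equilibrium.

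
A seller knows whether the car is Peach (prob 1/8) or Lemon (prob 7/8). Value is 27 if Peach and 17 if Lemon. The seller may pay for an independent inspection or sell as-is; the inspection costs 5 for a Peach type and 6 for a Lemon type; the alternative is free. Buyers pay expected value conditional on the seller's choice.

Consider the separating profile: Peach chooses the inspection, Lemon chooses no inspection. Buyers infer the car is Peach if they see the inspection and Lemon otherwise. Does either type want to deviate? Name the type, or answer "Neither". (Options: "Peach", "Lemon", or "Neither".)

The inspection pays 27; no inspection pays 17.
Peach: assigned the inspection, nets 27 − 5 = 22; deviating to no inspection nets 17.
Lemon: assigned no inspection, nets 17; deviating to the inspection nets 27 − 6 = 21.
The Lemon type gains 4 by deviating.

Lemon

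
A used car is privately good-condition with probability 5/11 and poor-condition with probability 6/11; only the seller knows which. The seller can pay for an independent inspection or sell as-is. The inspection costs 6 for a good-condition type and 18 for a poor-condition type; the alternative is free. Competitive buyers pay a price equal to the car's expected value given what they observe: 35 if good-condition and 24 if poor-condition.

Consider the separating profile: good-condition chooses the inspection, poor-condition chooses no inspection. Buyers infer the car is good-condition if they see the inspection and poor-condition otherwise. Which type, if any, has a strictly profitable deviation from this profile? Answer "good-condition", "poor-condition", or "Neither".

Neither

The inspection pays 35; no inspection pays 24.
good-condition: assigned the inspection, nets 35 − 6 = 29; deviating to no inspection nets 24.
poor-condition: assigned no inspection, nets 24; deviating to the inspection nets 35 − 18 = 17.
Both types strictly prefer their assigned action; no profitable deviation.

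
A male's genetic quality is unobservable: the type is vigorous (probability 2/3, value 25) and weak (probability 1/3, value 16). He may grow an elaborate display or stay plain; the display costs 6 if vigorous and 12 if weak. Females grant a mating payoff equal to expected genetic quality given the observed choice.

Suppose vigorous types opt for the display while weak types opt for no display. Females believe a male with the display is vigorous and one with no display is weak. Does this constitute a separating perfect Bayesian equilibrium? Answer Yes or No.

Under these beliefs, the display earns mating payoff 25 and no display earns mating payoff 16.
vigorous: the display nets 25 − 6 = 19; no display nets 16. vigorous prefers the display.
weak: the display nets 25 − 12 = 13; no display nets 16. weak prefers no display.
Neither type deviates, so the separating profile is an equilibrium.

Yes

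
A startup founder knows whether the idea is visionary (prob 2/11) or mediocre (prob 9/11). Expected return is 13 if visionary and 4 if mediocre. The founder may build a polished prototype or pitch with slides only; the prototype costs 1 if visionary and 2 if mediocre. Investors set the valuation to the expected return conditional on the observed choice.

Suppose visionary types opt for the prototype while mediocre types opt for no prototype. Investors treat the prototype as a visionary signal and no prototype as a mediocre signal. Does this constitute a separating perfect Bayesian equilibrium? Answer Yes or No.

Under these beliefs, the prototype earns valuation 13 and no prototype earns valuation 4.
visionary: the prototype nets 13 − 1 = 12; no prototype nets 4. visionary prefers the prototype.
mediocre: the prototype nets 13 − 2 = 11; no prototype nets 4. mediocre would deviate to the prototype.
mediocre has a profitable deviation, so the profile is not an equilibrium.

No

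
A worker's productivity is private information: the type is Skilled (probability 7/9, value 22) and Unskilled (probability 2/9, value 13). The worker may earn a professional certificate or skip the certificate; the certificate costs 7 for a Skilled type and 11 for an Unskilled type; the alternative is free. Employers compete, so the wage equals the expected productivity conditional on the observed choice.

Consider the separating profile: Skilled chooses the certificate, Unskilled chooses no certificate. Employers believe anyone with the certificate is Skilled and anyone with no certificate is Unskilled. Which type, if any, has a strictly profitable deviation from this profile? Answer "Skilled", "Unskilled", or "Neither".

Neither

The certificate pays 22; no certificate pays 13.
Skilled: assigned the certificate, nets 22 − 7 = 15; deviating to no certificate nets 13.
Unskilled: assigned no certificate, nets 13; deviating to the certificate nets 22 − 11 = 11.
Both types strictly prefer their assigned action; no profitable deviation.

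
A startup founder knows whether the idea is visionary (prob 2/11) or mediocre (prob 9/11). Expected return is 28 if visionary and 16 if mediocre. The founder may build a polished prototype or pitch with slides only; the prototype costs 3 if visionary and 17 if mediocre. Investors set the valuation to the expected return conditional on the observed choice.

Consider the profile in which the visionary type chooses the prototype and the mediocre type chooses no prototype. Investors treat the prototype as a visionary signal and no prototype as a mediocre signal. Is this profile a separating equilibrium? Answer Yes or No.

Yes

Under these beliefs, the prototype earns valuation 28 and no prototype earns valuation 16.
visionary: the prototype nets 28 − 3 = 25; no prototype nets 16. visionary prefers the prototype.
mediocre: the prototype nets 28 − 17 = 11; no prototype nets 16. mediocre prefers no prototype.
Neither type deviates, so the separating profile is an equilibrium.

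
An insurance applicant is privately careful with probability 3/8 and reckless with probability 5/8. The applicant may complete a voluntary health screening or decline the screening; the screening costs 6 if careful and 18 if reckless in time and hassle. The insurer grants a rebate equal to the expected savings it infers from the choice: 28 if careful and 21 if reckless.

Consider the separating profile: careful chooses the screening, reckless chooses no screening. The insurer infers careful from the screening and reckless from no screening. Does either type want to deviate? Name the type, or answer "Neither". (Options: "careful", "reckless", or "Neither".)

Neither

The screening pays 28; no screening pays 21.
careful: assigned the screening, nets 28 − 6 = 22; deviating to no screening nets 21.
reckless: assigned no screening, nets 21; deviating to the screening nets 28 − 18 = 10.
Both types strictly prefer their assigned action; no profitable deviation.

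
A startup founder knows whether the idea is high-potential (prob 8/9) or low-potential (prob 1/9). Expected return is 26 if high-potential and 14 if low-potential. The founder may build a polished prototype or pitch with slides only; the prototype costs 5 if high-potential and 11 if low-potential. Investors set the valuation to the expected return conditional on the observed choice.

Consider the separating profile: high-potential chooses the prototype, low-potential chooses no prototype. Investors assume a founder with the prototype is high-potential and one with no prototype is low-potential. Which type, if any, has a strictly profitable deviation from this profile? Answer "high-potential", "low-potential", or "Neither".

low-potential

The prototype pays 26; no prototype pays 14.
high-potential: assigned the prototype, nets 26 − 5 = 21; deviating to no prototype nets 14.
low-potential: assigned no prototype, nets 14; deviating to the prototype nets 26 − 11 = 15.
The low-potential type gains 1 by deviating.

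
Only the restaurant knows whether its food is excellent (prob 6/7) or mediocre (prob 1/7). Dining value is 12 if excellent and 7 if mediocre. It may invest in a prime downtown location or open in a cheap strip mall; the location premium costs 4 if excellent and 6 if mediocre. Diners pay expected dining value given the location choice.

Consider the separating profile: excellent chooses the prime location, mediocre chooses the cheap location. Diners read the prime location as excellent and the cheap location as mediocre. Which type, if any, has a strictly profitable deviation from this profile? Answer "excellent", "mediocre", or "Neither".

Neither

The prime location pays 12; the cheap location pays 7.
excellent: assigned the prime location, nets 12 − 4 = 8; deviating to the cheap location nets 7.
mediocre: assigned the cheap location, nets 7; deviating to the prime location nets 12 − 6 = 6.
Both types strictly prefer their assigned action; no profitable deviation.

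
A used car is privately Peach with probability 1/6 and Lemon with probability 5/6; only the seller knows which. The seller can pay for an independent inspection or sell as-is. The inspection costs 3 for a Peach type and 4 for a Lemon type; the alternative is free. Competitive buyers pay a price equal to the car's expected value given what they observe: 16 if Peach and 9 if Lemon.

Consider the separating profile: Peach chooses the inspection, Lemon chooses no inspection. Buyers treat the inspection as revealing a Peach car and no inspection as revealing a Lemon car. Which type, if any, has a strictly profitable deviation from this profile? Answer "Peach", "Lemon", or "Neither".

Lemon

The inspection pays 16; no inspection pays 9.
Peach: assigned the inspection, nets 16 − 3 = 13; deviating to no inspection nets 9.
Lemon: assigned no inspection, nets 9; deviating to the inspection nets 16 − 4 = 12.
The Lemon type gains 3 by deviating.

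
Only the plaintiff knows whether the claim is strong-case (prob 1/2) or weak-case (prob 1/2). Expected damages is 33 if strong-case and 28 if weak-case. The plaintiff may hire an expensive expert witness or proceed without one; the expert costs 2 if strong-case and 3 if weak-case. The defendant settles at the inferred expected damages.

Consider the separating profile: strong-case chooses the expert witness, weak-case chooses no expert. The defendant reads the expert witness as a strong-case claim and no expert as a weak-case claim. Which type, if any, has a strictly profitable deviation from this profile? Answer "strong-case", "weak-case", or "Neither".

weak-case

The expert witness pays 33; no expert pays 28.
strong-case: assigned the expert witness, nets 33 − 2 = 31; deviating to no expert nets 28.
weak-case: assigned no expert, nets 28; deviating to the expert witness nets 33 − 3 = 30.
The weak-case type gains 2 by deviating.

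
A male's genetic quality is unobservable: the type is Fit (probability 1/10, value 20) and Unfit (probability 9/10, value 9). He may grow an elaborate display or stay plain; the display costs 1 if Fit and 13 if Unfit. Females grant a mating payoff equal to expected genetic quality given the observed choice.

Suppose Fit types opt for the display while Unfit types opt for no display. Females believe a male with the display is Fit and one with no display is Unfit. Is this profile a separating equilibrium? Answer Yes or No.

Yes

Under these beliefs, the display earns mating payoff 20 and no display earns mating payoff 9.
Fit: the display nets 20 − 1 = 19; no display nets 9. Fit prefers the display.
Unfit: the display nets 20 − 13 = 7; no display nets 9. Unfit prefers no display.
Neither type deviates, so the separating profile is an equilibrium.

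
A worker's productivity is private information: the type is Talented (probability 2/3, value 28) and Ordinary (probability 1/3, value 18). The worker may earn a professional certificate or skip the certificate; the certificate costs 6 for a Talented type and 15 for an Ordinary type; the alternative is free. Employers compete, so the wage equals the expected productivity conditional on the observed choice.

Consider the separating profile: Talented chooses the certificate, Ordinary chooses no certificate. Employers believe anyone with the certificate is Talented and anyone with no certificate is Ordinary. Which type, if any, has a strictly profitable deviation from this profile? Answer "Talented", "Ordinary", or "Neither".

The certificate pays 28; no certificate pays 18.
Talented: assigned the certificate, nets 28 − 6 = 22; deviating to no certificate nets 18.
Ordinary: assigned no certificate, nets 18; deviating to the certificate nets 28 − 15 = 13.
Both types strictly prefer their assigned action; no profitable deviation.

Neither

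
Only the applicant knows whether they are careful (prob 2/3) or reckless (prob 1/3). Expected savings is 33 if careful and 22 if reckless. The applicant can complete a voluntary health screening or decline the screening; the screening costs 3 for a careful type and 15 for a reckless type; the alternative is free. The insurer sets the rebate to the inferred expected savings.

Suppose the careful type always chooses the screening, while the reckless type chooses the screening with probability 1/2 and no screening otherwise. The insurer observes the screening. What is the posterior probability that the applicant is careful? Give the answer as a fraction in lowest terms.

4/5

P(the screening) = (2/3)·1 + (1/3)·(1/2) = 5/6.
By Bayes' rule, P(careful | the screening) = (2/3) / (5/6) = 4/5.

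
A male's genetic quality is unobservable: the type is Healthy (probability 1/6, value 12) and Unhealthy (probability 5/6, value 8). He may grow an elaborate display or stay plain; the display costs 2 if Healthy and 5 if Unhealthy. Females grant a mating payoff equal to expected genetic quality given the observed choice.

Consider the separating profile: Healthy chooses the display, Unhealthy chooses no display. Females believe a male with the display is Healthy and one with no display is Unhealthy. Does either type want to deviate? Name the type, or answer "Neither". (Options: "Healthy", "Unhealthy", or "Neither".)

Neither

The display pays 12; no display pays 8.
Healthy: assigned the display, nets 12 − 2 = 10; deviating to no display nets 8.
Unhealthy: assigned no display, nets 8; deviating to the display nets 12 − 5 = 7.
Both types strictly prefer their assigned action; no profitable deviation.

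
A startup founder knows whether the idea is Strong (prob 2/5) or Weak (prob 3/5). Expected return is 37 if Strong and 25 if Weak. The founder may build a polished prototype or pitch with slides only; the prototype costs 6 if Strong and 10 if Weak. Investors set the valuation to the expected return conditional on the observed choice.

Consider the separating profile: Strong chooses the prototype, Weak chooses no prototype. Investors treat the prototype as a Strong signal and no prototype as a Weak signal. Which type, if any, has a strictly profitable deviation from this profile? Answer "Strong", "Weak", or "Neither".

The prototype pays 37; no prototype pays 25.
Strong: assigned the prototype, nets 37 − 6 = 31; deviating to no prototype nets 25.
Weak: assigned no prototype, nets 25; deviating to the prototype nets 37 − 10 = 27.
The Weak type gains 2 by deviating.

Weak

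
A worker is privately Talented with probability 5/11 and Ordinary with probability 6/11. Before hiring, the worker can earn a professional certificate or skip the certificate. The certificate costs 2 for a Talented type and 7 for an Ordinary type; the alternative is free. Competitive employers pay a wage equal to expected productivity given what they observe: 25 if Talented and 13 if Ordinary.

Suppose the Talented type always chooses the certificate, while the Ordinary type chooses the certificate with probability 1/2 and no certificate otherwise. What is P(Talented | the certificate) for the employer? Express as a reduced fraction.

5/8

P(the certificate) = (5/11)·1 + (6/11)·(1/2) = 8/11.
By Bayes' rule, P(Talented | the certificate) = (5/11) / (8/11) = 5/8.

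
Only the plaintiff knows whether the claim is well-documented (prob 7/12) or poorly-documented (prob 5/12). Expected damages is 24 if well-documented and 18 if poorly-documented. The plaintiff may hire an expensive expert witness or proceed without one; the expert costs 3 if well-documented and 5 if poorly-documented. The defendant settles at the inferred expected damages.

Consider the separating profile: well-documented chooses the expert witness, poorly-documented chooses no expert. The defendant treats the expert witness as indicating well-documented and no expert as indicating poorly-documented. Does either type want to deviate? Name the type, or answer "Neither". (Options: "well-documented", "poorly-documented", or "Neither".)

poorly-documented

The expert witness pays 24; no expert pays 18.
well-documented: assigned the expert witness, nets 24 − 3 = 21; deviating to no expert nets 18.
poorly-documented: assigned no expert, nets 18; deviating to the expert witness nets 24 − 5 = 19.
The poorly-documented type gains 1 by deviating.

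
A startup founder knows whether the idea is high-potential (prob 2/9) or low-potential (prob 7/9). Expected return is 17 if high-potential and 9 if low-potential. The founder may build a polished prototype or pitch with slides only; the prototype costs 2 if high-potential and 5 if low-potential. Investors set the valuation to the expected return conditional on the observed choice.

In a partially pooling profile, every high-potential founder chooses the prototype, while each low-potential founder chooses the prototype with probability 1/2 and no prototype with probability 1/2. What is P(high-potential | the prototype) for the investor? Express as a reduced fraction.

4/11

P(the prototype) = (2/9)·1 + (7/9)·(1/2) = 11/18.
By Bayes' rule, P(high-potential | the prototype) = (2/9) / (11/18) = 4/11.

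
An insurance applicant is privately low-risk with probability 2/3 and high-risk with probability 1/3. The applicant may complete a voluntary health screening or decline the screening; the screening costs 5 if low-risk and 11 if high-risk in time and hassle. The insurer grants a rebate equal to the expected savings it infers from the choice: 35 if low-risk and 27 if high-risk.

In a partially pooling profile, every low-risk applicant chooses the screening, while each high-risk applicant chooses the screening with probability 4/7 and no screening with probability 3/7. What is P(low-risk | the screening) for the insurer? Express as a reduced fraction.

P(the screening) = (2/3)·1 + (1/3)·(4/7) = 6/7.
By Bayes' rule, P(low-risk | the screening) = (2/3) / (6/7) = 7/9.

7/9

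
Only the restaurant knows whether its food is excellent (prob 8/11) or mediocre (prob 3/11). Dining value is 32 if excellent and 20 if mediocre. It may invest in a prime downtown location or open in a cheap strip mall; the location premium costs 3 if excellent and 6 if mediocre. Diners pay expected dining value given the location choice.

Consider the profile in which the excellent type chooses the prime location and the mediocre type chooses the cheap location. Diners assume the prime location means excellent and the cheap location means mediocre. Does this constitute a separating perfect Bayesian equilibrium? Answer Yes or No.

No

Under these beliefs, the prime location earns price premium 32 and the cheap location earns price premium 20.
excellent: the prime location nets 32 − 3 = 29; the cheap location nets 20. excellent prefers the prime location.
mediocre: the prime location nets 32 − 6 = 26; the cheap location nets 20. mediocre would deviate to the prime location.
mediocre has a profitable deviation, so the profile is not an equilibrium.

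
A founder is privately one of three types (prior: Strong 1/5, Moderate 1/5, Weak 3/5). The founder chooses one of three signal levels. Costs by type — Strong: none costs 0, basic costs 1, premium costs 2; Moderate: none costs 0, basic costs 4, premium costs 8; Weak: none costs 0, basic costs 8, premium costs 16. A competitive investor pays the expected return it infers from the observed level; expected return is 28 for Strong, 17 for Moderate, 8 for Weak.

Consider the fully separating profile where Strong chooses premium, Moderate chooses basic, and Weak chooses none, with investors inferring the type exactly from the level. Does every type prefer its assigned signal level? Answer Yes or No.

Separating valuations: premium → 28, basic → 17, none → 8.
Strong (assigned premium): none: 8 − 0 = 8; basic: 17 − 1 = 16; premium: 28 − 2 = 26. Strong stays.
Moderate (assigned basic): none: 8 − 0 = 8; basic: 17 − 4 = 13; premium: 28 − 8 = 20. Moderate prefers premium.
Weak (assigned none): none: 8 − 0 = 8; basic: 17 − 8 = 9; premium: 28 − 16 = 12. Weak prefers premium.
At least one type deviates; the separating profile fails.

No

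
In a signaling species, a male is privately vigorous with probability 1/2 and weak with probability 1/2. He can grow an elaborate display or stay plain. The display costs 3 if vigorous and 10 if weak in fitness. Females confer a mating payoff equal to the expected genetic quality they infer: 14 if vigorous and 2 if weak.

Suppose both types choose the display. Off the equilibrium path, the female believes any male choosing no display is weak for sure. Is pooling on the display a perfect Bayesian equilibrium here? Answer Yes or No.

No

On path, the female holds the prior and pays 1/2·14 + 1/2·2 = 8. Off path (no display), believing weak, it pays 2.
vigorous: the display nets 8 − 3 = 5; no display nets 2. vigorous stays.
weak: the display nets 8 − 10 = -2; no display nets 2. weak would deviate.
A type deviates, so pooling fails.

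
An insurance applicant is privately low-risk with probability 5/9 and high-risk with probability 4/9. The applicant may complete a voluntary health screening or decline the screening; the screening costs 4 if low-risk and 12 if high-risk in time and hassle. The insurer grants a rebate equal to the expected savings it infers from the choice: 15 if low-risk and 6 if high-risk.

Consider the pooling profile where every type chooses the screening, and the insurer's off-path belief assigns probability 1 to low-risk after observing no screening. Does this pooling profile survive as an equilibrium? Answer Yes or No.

On path, the insurer holds the prior and pays 5/9·15 + 4/9·6 = 11. Off path (no screening), believing low-risk, it pays 15.
low-risk: the screening nets 11 − 4 = 7; no screening nets 15. low-risk would deviate.
high-risk: the screening nets 11 − 12 = -1; no screening nets 15. high-risk would deviate.
A type deviates, so pooling fails.

No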